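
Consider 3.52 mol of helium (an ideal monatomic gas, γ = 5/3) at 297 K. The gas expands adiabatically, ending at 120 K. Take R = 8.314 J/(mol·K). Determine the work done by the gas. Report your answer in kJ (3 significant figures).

W ≈ 7.77 kJ

Adiabatic ⇒ Q = 0, so W_by = −ΔU = nCᵥ(T₁ − T₂).
Cᵥ = 3R/2 = 12.47 J/(mol·K).
W = (3.52)(12.47)(297 − 120) = 7770 J.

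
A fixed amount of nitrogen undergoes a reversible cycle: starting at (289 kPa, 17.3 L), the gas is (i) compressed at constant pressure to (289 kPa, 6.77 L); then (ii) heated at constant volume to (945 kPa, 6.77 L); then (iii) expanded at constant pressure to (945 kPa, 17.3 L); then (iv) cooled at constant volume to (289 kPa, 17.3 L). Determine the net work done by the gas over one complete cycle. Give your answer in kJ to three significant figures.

Constant-volume legs do no work.
W(i) = (289)(6.77 − 17.3) = -3043 J; W(iii) = (945)(17.3 − 6.77) = 9951 J.
W_net = -3043 + 9951 = 6908 J (the clockwise enclosed area).

W_net ≈ 6.91 kJ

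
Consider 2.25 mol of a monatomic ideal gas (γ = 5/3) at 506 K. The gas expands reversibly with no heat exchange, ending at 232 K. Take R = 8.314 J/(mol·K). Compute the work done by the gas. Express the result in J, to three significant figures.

Adiabatic ⇒ Q = 0, so W_by = −ΔU = nCᵥ(T₁ − T₂).
Cᵥ = 3R/2 = 12.47 J/(mol·K).
W = (2.25)(12.47)(506 − 232) = 7688 J.

W ≈ 7690 J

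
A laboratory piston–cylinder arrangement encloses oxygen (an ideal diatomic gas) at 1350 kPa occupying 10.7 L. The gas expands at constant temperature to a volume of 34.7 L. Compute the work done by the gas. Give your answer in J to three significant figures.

W ≈ 17000 J

Isothermal: W = nRT ln(V₂/V₁) = P₁V₁ ln(V₂/V₁).
P₁V₁ = (1350 kPa)(10.7 L) = 14445 J.
W = 14445 × ln(34.7/10.7) = 14445 × 1.176
W_by_gas = 16994 J.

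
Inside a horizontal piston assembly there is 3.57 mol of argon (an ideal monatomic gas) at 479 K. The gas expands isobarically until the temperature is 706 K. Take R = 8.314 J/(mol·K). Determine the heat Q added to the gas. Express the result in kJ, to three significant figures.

Q ≈ 16.8 kJ

Isobaric: W = nRΔT = (3.57)(8.314)(227) = 6738 J.
ΔU = nCᵥΔT with Cᵥ = 3R/2: ΔU = (3.57)(12.47)(227) = 10106 J.
Q = ΔU + W = 10106 + 6738 = 16844 J.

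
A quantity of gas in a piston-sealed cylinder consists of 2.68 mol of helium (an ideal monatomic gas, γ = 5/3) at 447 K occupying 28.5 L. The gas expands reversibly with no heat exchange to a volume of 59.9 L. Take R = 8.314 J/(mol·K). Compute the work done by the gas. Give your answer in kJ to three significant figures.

Adiabatic: TV^(γ−1) = const with γ = 5/3.
T₂ = T₁ (V₁/V₂)^(γ−1) = 447 × (28.5/59.9)^0.667 = 447 × 0.6095 = 272.4 K.
W_by = nCᵥ(T₁ − T₂) = (2.68)(12.47)(447 − 272.4) = 5835 J.

W ≈ 5.83 kJ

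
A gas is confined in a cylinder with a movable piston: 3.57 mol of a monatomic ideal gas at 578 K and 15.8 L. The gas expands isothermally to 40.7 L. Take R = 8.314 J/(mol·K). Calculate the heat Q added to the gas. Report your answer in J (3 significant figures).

Q ≈ 16200 J

Isothermal ⇒ ΔU = 0, so Q = W = nRT ln(V₂/V₁).
Q = (3.57)(8.314)(578) ln(40.7/15.8) = 17156 × 0.9462 = 16233 J.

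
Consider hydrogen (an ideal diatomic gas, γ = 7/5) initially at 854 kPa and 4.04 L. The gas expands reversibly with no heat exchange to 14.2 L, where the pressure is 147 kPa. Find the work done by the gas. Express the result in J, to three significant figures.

W ≈ 3410 J

Adiabatic: W = (P₁V₁ − P₂V₂)/(γ − 1) with γ = 7/5.
P₁V₁ = 3450 J, P₂V₂ = 2087 J.
W = (3450 − 2087) / 0.4 = 3407 J.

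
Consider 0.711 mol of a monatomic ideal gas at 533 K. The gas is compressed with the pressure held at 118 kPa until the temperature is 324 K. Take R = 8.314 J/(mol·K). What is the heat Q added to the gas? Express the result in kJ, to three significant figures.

Q ≈ -3.09 kJ

Isobaric: W = nRΔT = (0.711)(8.314)(-209) = -1235 J.
ΔU = nCᵥΔT with Cᵥ = 3R/2: ΔU = (0.711)(12.47)(-209) = -1853 J.
Q = ΔU + W = -1853 − 1235 = -3089 J.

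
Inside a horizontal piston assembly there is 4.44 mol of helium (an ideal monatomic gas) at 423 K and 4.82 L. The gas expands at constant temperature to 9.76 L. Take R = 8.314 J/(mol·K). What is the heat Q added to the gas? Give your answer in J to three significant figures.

Isothermal ⇒ ΔU = 0, so Q = W = nRT ln(V₂/V₁).
Q = (4.44)(8.314)(423) ln(9.76/4.82) = 15615 × 0.7055 = 11016 J.

Q ≈ 11000 J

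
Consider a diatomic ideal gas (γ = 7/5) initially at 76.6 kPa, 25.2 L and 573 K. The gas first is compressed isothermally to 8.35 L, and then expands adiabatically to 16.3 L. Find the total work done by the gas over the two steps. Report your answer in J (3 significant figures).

Step 1 (isothermal): W = P₁V₁ ln(V₂/V₁) = (1930) ln(8.35/25.2) = -2132 J.
After step 1: P = 231.2 kPa, V = 8.35 L, T = 573 K.
Step 2 (adiabatic): W = (P₁V₁ − P₂V₂)/(γ−1) = (1930 − 1477)/0.4 = 1133 J.
W_total = -2132 + 1133 = -999.3 J.

W_total ≈ -999 J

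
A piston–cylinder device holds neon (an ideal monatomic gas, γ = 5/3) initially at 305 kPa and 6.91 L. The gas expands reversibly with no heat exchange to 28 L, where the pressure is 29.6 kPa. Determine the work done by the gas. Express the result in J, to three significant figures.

Adiabatic: W = (P₁V₁ − P₂V₂)/(γ − 1) with γ = 5/3.
P₁V₁ = 2108 J, P₂V₂ = 828.8 J.
W = (2108 − 828.8) / 0.6667 = 1918 J.

W ≈ 1920 J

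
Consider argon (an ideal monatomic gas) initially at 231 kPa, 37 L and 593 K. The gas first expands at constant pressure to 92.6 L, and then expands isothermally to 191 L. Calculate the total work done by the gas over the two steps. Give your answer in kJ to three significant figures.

W_total ≈ 28.3 kJ

Step 1 (isobaric): W = PΔV = (231 kPa)(92.6 − 37 L) = 12844 J.
After step 1: P = 231 kPa, V = 92.6 L, T = 1484 K.
Step 2 (isothermal): W = P₁V₁ ln(V₂/V₁) = (21391) ln(191/92.6) = 15486 J.
W_total = 12844 + 15486 = 28330 J.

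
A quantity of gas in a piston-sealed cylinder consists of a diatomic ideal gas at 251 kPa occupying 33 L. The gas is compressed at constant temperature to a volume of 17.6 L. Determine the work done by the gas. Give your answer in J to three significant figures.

W ≈ -5210 J

Isothermal: W = nRT ln(V₂/V₁) = P₁V₁ ln(V₂/V₁).
P₁V₁ = (251 kPa)(33 L) = 8283 J.
W = 8283 × ln(17.6/33) = 8283 × -0.6286
W_by_gas = -5207 J.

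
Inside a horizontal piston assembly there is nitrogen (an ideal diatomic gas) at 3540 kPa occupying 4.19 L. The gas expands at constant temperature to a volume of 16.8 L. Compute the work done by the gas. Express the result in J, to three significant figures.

W ≈ 20600 J

Isothermal: W = nRT ln(V₂/V₁) = P₁V₁ ln(V₂/V₁).
P₁V₁ = (3540 kPa)(4.19 L) = 14833 J.
W = 14833 × ln(16.8/4.19) = 14833 × 1.389
W_by_gas = 20598 J.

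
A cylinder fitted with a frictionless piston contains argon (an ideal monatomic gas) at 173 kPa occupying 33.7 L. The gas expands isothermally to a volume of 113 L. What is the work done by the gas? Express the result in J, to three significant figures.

W ≈ 7050 J

Isothermal: W = nRT ln(V₂/V₁) = P₁V₁ ln(V₂/V₁).
P₁V₁ = (173 kPa)(33.7 L) = 5830 J.
W = 5830 × ln(113/33.7) = 5830 × 1.21
W_by_gas = 7054 J.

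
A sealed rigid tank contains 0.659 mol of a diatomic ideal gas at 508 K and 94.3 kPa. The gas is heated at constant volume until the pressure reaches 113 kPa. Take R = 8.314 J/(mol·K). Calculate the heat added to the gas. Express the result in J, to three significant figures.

Constant volume ⇒ W = 0, so Q = ΔU = nCᵥΔT with Cᵥ = 5R/2 = 20.79 J/(mol·K).
At constant V, T₂/T₁ = P₂/P₁ ⇒ ΔT = T₁(P₂/P₁ − 1) = 508·(113/94.3 − 1) = 100.7 K.
ΔU = (0.659)(20.79)(100.7) = 1380 J.

Q ≈ 1380 J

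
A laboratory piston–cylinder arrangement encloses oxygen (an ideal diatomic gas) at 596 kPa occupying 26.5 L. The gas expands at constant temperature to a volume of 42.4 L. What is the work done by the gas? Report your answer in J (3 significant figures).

W ≈ 7420 J

Isothermal: W = nRT ln(V₂/V₁) = P₁V₁ ln(V₂/V₁).
P₁V₁ = (596 kPa)(26.5 L) = 15794 J.
W = 15794 × ln(42.4/26.5) = 15794 × 0.47
W_by_gas = 7423 J.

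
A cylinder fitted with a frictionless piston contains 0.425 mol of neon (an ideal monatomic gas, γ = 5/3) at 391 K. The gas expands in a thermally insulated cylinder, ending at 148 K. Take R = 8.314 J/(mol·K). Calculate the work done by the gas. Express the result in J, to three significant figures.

W ≈ 1290 J

Adiabatic ⇒ Q = 0, so W_by = −ΔU = nCᵥ(T₁ − T₂).
Cᵥ = 3R/2 = 12.47 J/(mol·K).
W = (0.425)(12.47)(391 − 148) = 1288 J.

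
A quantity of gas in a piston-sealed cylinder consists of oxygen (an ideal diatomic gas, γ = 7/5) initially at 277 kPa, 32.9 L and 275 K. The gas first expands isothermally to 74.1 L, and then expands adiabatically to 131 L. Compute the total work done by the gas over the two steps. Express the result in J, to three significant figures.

Step 1 (isothermal): W = P₁V₁ ln(V₂/V₁) = (9113) ln(74.1/32.9) = 7399 J.
After step 1: P = 123 kPa, V = 74.1 L, T = 275 K.
Step 2 (adiabatic): W = (P₁V₁ − P₂V₂)/(γ−1) = (9113 − 7256)/0.4 = 4643 J.
W_total = 7399 + 4643 = 12043 J.

W_total ≈ 12000 J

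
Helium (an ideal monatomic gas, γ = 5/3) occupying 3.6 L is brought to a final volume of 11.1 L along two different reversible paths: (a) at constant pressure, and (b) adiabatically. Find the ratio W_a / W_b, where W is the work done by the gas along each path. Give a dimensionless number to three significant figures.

Path (a) isobaric: W = P₁(V₂ − V₁) → W_a/(P₁V₁) = 2.083.
Path (b) adiabatic: W = P₁V₁(1 − (V₁/V₂)^(γ−1))/(γ−1) → W_b/(P₁V₁) = 0.7919.
W_a / W_b = 2.083 / 0.7919 = 2.631.

W_a / W_b ≈ 2.63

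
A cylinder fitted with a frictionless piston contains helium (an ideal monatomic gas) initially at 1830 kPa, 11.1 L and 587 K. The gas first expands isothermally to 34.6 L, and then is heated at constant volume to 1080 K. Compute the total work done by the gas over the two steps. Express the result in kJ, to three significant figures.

W_total ≈ 23.1 kJ

Step 1 (isothermal): W = P₁V₁ ln(V₂/V₁) = (20313) ln(34.6/11.1) = 23094 J.
Step 2 (isochoric): W = 0 (constant volume).
W_total = 23094 + 0 = 23094 J.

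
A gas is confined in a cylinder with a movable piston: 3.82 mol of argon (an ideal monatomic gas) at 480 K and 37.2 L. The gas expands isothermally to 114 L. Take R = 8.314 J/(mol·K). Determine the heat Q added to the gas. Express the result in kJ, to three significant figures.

Isothermal ⇒ ΔU = 0, so Q = W = nRT ln(V₂/V₁).
Q = (3.82)(8.314)(480) ln(114/37.2) = 15245 × 1.12 = 17072 J.

Q ≈ 17.1 kJ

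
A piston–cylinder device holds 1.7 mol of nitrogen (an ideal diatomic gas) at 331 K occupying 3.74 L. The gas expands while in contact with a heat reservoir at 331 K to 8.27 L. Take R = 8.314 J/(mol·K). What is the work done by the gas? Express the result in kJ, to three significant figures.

W ≈ 3.71 kJ

Isothermal: W = nRT ln(V₂/V₁).
W = (1.7)(8.314)(331) × ln(8.27/3.74)
  = 4678 × 0.7935
W_by_gas = 3712 J.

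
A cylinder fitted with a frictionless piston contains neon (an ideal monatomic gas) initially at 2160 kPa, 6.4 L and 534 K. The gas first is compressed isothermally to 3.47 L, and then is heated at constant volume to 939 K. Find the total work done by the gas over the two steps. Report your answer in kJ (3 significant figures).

Step 1 (isothermal): W = P₁V₁ ln(V₂/V₁) = (13824) ln(3.47/6.4) = -8462 J.
Step 2 (isochoric): W = 0 (constant volume).
W_total = -8462 + 0 = -8462 J.

W_total ≈ -8.46 kJ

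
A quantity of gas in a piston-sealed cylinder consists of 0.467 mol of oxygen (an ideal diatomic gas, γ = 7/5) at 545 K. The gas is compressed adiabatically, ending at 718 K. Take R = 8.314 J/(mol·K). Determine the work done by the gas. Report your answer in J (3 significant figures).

W ≈ -1680 J

Adiabatic ⇒ Q = 0, so W_by = −ΔU = nCᵥ(T₁ − T₂).
Cᵥ = 5R/2 = 20.79 J/(mol·K).
W = (0.467)(20.79)(545 − 718) = -1679 J.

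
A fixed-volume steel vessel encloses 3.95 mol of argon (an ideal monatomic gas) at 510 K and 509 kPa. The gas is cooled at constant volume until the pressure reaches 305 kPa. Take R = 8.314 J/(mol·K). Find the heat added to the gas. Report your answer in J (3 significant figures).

Q ≈ -10100 J

Constant volume ⇒ W = 0, so Q = ΔU = nCᵥΔT with Cᵥ = 3R/2 = 12.47 J/(mol·K).
At constant V, T₂/T₁ = P₂/P₁ ⇒ ΔT = T₁(P₂/P₁ − 1) = 510·(305/509 − 1) = -204.4 K.
ΔU = (3.95)(12.47)(-204.4) = -10069 J.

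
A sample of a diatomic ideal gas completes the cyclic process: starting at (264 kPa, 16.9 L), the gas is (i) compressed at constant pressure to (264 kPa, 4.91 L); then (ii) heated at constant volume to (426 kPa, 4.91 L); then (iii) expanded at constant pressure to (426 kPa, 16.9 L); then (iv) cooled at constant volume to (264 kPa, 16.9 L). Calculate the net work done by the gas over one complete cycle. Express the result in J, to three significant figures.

Constant-volume legs do no work.
W(i) = (264)(4.91 − 16.9) = -3165 J; W(iii) = (426)(16.9 − 4.91) = 5108 J.
W_net = -3165 + 5108 = 1942 J (the clockwise enclosed area).

W_net ≈ 1940 J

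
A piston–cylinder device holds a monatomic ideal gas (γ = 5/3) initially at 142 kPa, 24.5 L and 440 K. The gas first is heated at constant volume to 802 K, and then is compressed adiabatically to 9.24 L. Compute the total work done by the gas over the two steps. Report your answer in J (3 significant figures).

Step 1 (isochoric): W = 0 (constant volume).
After step 1: P = 258.8 kPa (V unchanged).
Step 2 (adiabatic): W = (P₁V₁ − P₂V₂)/(γ−1) = (6341 − 12148)/0.667 = -8710 J.
W_total = 0 − 8710 = -8710 J.

W_total ≈ -8710 J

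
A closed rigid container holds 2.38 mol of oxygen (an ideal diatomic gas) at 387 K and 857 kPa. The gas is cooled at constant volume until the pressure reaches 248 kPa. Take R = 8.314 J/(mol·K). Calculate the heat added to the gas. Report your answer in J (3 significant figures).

Constant volume ⇒ W = 0, so Q = ΔU = nCᵥΔT with Cᵥ = 5R/2 = 20.79 J/(mol·K).
At constant V, T₂/T₁ = P₂/P₁ ⇒ ΔT = T₁(P₂/P₁ − 1) = 387·(248/857 − 1) = -275 K.
ΔU = (2.38)(20.79)(-275) = -13604 J.

Q ≈ -13600 J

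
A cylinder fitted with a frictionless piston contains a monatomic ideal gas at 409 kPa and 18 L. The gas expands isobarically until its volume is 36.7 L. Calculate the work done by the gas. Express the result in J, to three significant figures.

Isobaric: W = P ΔV.
W = (409 kPa)(36.7 − 18 L) = (409)(18.7) = 7648 J.

W ≈ 7650 J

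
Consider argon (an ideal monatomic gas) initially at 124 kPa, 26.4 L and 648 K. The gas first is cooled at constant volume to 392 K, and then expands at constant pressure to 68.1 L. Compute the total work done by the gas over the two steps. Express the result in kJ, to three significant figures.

W_total ≈ 3.13 kJ

Step 1 (isochoric): W = 0 (constant volume).
After step 1: P = 75.01 kPa (V unchanged).
Step 2 (isobaric): W = PΔV = (75.01 kPa)(68.1 − 26.4 L) = 3128 J.
W_total = 0 + 3128 = 3128 J.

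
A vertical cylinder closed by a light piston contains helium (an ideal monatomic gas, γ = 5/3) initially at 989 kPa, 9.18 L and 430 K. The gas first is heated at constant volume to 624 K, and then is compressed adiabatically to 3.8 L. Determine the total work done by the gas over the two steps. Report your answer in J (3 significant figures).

W_total ≈ -15800 J

Step 1 (isochoric): W = 0 (constant volume).
After step 1: P = 1435 kPa (V unchanged).
Step 2 (adiabatic): W = (P₁V₁ − P₂V₂)/(γ−1) = (13175 − 23721)/0.667 = -15818 J.
W_total = 0 − 15818 = -15818 J.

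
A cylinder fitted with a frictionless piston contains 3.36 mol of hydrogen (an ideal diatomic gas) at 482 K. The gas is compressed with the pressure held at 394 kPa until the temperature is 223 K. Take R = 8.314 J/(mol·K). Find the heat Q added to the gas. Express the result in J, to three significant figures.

Q ≈ -25300 J

Isobaric: W = nRΔT = (3.36)(8.314)(-259) = -7235 J.
ΔU = nCᵥΔT with Cᵥ = 5R/2: ΔU = (3.36)(20.79)(-259) = -18088 J.
Q = ΔU + W = -18088 − 7235 = -25323 J.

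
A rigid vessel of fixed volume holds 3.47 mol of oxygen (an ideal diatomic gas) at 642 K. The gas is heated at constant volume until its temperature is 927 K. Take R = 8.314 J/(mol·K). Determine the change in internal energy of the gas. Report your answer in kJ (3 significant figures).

Constant volume ⇒ W = 0, so Q = ΔU = nCᵥΔT with Cᵥ = 5R/2 = 20.79 J/(mol·K).
ΔU = (3.47)(20.79)(927 − 642) = 20555 J.

ΔU ≈ 20.6 kJ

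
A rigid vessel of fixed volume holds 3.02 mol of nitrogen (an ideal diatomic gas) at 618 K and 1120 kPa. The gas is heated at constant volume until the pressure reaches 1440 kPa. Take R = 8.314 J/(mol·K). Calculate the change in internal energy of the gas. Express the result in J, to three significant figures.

Constant volume ⇒ W = 0, so Q = ΔU = nCᵥΔT with Cᵥ = 5R/2 = 20.79 J/(mol·K).
At constant V, T₂/T₁ = P₂/P₁ ⇒ ΔT = T₁(P₂/P₁ − 1) = 618·(1440/1120 − 1) = 176.6 K.
ΔU = (3.02)(20.79)(176.6) = 11084 J.

ΔU ≈ 11100 J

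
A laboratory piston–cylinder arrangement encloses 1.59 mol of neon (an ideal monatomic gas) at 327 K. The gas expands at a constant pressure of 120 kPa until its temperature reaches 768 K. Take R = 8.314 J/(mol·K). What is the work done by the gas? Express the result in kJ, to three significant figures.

W ≈ 5.83 kJ

Isobaric: W = P ΔV = nR ΔT.
W = (1.59)(8.314)(768 − 327) = 5830 J.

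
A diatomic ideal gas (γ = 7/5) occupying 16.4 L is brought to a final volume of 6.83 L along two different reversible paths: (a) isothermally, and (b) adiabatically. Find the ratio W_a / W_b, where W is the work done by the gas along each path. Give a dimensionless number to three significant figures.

W_a / W_b ≈ 0.835

Path (a) isothermal: W = P₁V₁ ln(V₂/V₁) → W_a/(P₁V₁) = -0.876.
Path (b) adiabatic: W = P₁V₁(1 − (V₁/V₂)^(γ−1))/(γ−1) → W_b/(P₁V₁) = -1.049.
W_a / W_b = -0.876 / -1.049 = 0.835.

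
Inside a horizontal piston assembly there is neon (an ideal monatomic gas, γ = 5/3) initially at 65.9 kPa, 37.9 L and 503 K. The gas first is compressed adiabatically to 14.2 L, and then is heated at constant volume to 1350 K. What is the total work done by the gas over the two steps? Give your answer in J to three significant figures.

Step 1 (adiabatic): W = (P₁V₁ − P₂V₂)/(γ−1) = (2498 − 4806)/0.667 = -3462 J.
Step 2 (isochoric): W = 0 (constant volume).
W_total = -3462 + 0 = -3462 J.

W_total ≈ -3460 J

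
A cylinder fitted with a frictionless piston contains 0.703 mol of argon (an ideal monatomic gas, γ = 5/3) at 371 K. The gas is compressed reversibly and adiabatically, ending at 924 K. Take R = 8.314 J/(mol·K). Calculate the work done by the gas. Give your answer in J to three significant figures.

W ≈ -4850 J

Adiabatic ⇒ Q = 0, so W_by = −ΔU = nCᵥ(T₁ − T₂).
Cᵥ = 3R/2 = 12.47 J/(mol·K).
W = (0.703)(12.47)(371 − 924) = -4848 J.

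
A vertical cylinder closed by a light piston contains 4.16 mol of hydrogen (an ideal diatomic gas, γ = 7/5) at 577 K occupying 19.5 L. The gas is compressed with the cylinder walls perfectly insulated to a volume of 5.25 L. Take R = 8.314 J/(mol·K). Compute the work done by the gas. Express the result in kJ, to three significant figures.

Adiabatic: TV^(γ−1) = const with γ = 7/5.
T₂ = T₁ (V₁/V₂)^(γ−1) = 577 × (19.5/5.25)^0.4 = 577 × 1.69 = 975.3 K.
W_by = nCᵥ(T₁ − T₂) = (4.16)(20.79)(577 − 975.3) = -34437 J.

W ≈ -34.4 kJ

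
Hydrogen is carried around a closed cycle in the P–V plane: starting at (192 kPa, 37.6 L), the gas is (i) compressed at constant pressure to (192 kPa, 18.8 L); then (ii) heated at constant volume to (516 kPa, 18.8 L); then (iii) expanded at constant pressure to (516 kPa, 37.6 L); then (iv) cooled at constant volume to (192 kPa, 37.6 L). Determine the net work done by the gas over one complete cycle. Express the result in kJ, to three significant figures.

Constant-volume legs do no work.
W(i) = (192)(18.8 − 37.6) = -3610 J; W(iii) = (516)(37.6 − 18.8) = 9701 J.
W_net = -3610 + 9701 = 6091 J (the clockwise enclosed area).

W_net ≈ 6.09 kJ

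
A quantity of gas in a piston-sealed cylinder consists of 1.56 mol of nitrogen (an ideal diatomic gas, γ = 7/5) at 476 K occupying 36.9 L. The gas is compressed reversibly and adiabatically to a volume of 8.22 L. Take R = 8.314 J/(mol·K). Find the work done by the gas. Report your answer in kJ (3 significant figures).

W ≈ -12.7 kJ

Adiabatic: TV^(γ−1) = const with γ = 7/5.
T₂ = T₁ (V₁/V₂)^(γ−1) = 476 × (36.9/8.22)^0.4 = 476 × 1.823 = 867.9 K.
W_by = nCᵥ(T₁ − T₂) = (1.56)(20.79)(476 − 867.9) = -12707 J.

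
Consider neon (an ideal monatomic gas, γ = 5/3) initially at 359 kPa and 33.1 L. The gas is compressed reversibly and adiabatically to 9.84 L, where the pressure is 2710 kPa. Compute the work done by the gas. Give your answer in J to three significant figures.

W ≈ -22200 J

Adiabatic: W = (P₁V₁ − P₂V₂)/(γ − 1) with γ = 5/3.
P₁V₁ = 11883 J, P₂V₂ = 26666 J.
W = (11883 − 26666) / 0.6667 = -22175 J.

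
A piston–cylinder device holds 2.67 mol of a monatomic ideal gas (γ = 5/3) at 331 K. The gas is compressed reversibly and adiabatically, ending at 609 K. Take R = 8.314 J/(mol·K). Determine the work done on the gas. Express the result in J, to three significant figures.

W ≈ 9260 J

Adiabatic ⇒ Q = 0, so W_by = −ΔU = nCᵥ(T₁ − T₂).
Cᵥ = 3R/2 = 12.47 J/(mol·K).
W = (2.67)(12.47)(331 − 609) = -9257 J.
Work on gas = −W_by = 9257 J.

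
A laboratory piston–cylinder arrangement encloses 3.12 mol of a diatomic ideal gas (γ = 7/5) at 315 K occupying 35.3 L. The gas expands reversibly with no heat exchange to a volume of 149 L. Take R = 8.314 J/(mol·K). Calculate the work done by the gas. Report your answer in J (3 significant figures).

W ≈ 8940 J

Adiabatic: TV^(γ−1) = const with γ = 7/5.
T₂ = T₁ (V₁/V₂)^(γ−1) = 315 × (35.3/149)^0.4 = 315 × 0.5621 = 177.1 K.
W_by = nCᵥ(T₁ − T₂) = (3.12)(20.79)(315 − 177.1) = 8945 J.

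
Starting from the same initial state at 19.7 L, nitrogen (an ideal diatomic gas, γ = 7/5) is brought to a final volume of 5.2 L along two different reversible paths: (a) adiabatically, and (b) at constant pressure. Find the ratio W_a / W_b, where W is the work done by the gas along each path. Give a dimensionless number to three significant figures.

W_a / W_b ≈ 2.39

Path (a) adiabatic: W = P₁V₁(1 − (V₁/V₂)^(γ−1))/(γ−1) → W_a/(P₁V₁) = -1.759.
Path (b) isobaric: W = P₁(V₂ − V₁) → W_b/(P₁V₁) = -0.736.
W_a / W_b = -1.759 / -0.736 = 2.39.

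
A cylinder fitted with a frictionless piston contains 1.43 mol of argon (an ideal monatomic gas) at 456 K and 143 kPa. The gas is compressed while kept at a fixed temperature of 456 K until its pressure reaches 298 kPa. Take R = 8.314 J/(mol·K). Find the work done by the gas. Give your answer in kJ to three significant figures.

W ≈ -3.98 kJ

Isothermal process: W = nRT ln(V₂/V₁) = nRT ln(P₁/P₂).
W = (1.43)(8.314)(456) × ln(143/298)
  = 5421 × ln(0.4799) = 5421 × -0.7342
W_by_gas = -3981 J.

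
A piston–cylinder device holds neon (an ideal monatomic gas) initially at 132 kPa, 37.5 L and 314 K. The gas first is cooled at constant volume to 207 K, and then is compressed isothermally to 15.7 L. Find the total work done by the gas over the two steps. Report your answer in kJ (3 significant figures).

Step 1 (isochoric): W = 0 (constant volume).
After step 1: P = 87.02 kPa (V unchanged).
Step 2 (isothermal): W = P₁V₁ ln(V₂/V₁) = (3263) ln(15.7/37.5) = -2841 J.
W_total = 0 − 2841 = -2841 J.

W_total ≈ -2.84 kJ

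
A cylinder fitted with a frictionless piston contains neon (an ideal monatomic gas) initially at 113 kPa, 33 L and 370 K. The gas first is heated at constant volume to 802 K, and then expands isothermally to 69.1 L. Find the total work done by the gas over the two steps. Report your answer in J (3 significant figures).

Step 1 (isochoric): W = 0 (constant volume).
After step 1: P = 244.9 kPa (V unchanged).
Step 2 (isothermal): W = P₁V₁ ln(V₂/V₁) = (8083) ln(69.1/33) = 5974 J.
W_total = 0 + 5974 = 5974 J.

W_total ≈ 5970 J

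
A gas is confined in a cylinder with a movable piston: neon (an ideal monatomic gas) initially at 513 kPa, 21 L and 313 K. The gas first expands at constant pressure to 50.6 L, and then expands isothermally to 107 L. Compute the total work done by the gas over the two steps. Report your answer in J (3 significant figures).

Step 1 (isobaric): W = PΔV = (513 kPa)(50.6 − 21 L) = 15185 J.
After step 1: P = 513 kPa, V = 50.6 L, T = 754.2 K.
Step 2 (isothermal): W = P₁V₁ ln(V₂/V₁) = (25958) ln(107/50.6) = 19439 J.
W_total = 15185 + 19439 = 34624 J.

W_total ≈ 34600 J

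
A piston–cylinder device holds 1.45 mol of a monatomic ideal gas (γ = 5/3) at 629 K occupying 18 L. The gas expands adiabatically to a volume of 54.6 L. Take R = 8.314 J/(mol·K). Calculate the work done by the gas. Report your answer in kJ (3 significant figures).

W ≈ 5.95 kJ

Adiabatic: TV^(γ−1) = const with γ = 5/3.
T₂ = T₁ (V₁/V₂)^(γ−1) = 629 × (18/54.6)^0.667 = 629 × 0.4772 = 300.2 K.
W_by = nCᵥ(T₁ − T₂) = (1.45)(12.47)(629 − 300.2) = 5946 J.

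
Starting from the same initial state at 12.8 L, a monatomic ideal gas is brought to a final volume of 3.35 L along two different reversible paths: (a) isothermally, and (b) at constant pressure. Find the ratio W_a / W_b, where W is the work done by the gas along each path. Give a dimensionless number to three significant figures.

W_a / W_b ≈ 1.82

Path (a) isothermal: W = P₁V₁ ln(V₂/V₁) → W_a/(P₁V₁) = -1.34.
Path (b) isobaric: W = P₁(V₂ − V₁) → W_b/(P₁V₁) = -0.7383.
W_a / W_b = -1.34 / -0.7383 = 1.816.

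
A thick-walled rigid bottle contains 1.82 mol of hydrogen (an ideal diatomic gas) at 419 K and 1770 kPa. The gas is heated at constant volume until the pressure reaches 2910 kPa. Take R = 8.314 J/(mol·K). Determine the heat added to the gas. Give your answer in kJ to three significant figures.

Q ≈ 10.2 kJ

Constant volume ⇒ W = 0, so Q = ΔU = nCᵥΔT with Cᵥ = 5R/2 = 20.79 J/(mol·K).
At constant V, T₂/T₁ = P₂/P₁ ⇒ ΔT = T₁(P₂/P₁ − 1) = 419·(2910/1770 − 1) = 269.9 K.
ΔU = (1.82)(20.79)(269.9) = 10209 J.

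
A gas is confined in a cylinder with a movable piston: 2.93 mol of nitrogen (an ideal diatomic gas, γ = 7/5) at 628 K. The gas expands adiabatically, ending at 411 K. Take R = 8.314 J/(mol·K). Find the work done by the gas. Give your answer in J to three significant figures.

Adiabatic ⇒ Q = 0, so W_by = −ΔU = nCᵥ(T₁ − T₂).
Cᵥ = 5R/2 = 20.79 J/(mol·K).
W = (2.93)(20.79)(628 − 411) = 13215 J.

W ≈ 13200 J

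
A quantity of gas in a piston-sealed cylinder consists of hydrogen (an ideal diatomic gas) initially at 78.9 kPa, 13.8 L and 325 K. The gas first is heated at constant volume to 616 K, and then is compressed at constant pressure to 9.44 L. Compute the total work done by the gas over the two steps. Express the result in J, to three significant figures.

Step 1 (isochoric): W = 0 (constant volume).
After step 1: P = 149.5 kPa (V unchanged).
Step 2 (isobaric): W = PΔV = (149.5 kPa)(9.44 − 13.8 L) = -652 J.
W_total = 0 − 652 = -652 J.

W_total ≈ -652 J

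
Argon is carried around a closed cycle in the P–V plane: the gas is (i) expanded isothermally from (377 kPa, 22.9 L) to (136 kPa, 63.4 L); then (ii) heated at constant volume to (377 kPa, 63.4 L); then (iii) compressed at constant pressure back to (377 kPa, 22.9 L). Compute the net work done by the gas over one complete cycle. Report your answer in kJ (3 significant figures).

Leg (i): W = PᵢVᵢ ln(V_f/Vᵢ) = (8633) ln(63.4/22.9) = 8792 J.
Leg (ii): W = 0.
Leg (iii): W = PΔV = (377)(22.9 − 63.4) = -15268 J.
W_net = 8792 − 15268 = -6477 J.

W_net ≈ -6.48 kJ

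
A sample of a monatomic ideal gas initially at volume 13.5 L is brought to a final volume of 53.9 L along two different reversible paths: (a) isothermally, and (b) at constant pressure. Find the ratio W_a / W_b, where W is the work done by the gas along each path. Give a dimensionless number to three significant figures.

W_a / W_b ≈ 0.463

Path (a) isothermal: W = P₁V₁ ln(V₂/V₁) → W_a/(P₁V₁) = 1.384.
Path (b) isobaric: W = P₁(V₂ − V₁) → W_b/(P₁V₁) = 2.993.
W_a / W_b = 1.384 / 2.993 = 0.4626.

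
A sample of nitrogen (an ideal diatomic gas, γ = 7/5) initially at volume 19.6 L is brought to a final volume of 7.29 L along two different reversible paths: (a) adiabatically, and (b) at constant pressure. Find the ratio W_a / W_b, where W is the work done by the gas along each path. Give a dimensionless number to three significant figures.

Path (a) adiabatic: W = P₁V₁(1 − (V₁/V₂)^(γ−1))/(γ−1) → W_a/(P₁V₁) = -1.213.
Path (b) isobaric: W = P₁(V₂ − V₁) → W_b/(P₁V₁) = -0.6281.
W_a / W_b = -1.213 / -0.6281 = 1.932.

W_a / W_b ≈ 1.93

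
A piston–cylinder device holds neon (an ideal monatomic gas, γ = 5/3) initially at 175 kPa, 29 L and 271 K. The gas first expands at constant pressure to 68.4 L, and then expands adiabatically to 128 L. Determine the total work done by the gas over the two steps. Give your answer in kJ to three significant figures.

Step 1 (isobaric): W = PΔV = (175 kPa)(68.4 − 29 L) = 6895 J.
After step 1: P = 175 kPa, V = 68.4 L, T = 639.2 K.
Step 2 (adiabatic): W = (P₁V₁ − P₂V₂)/(γ−1) = (11970 − 7882)/0.667 = 6131 J.
W_total = 6895 + 6131 = 13026 J.

W_total ≈ 13.0 kJ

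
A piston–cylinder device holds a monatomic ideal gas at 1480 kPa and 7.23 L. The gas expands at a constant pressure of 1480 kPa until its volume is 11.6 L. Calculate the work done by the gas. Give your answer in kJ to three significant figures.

W ≈ 6.47 kJ

Isobaric: W = P ΔV.
W = (1480 kPa)(11.6 − 7.23 L) = (1480)(4.37) = 6468 J.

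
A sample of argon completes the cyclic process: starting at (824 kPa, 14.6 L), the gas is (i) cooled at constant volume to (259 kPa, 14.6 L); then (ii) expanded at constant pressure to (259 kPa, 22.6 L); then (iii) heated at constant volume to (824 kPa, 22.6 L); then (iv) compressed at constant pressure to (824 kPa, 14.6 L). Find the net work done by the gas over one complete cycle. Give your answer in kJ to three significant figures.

W_net ≈ -4.52 kJ

Constant-volume legs do no work.
W(ii) = (259)(22.6 − 14.6) = 2072 J; W(iv) = (824)(14.6 − 22.6) = -6592 J.
W_net = 2072 − 6592 = -4520 J (the counter-clockwise enclosed area).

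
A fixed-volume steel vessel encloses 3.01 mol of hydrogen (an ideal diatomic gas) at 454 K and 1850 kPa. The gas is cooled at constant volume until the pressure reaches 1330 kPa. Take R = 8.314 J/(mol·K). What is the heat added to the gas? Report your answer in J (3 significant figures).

Constant volume ⇒ W = 0, so Q = ΔU = nCᵥΔT with Cᵥ = 5R/2 = 20.79 J/(mol·K).
At constant V, T₂/T₁ = P₂/P₁ ⇒ ΔT = T₁(P₂/P₁ − 1) = 454·(1330/1850 − 1) = -127.6 K.
ΔU = (3.01)(20.79)(-127.6) = -7984 J.

Q ≈ -7980 J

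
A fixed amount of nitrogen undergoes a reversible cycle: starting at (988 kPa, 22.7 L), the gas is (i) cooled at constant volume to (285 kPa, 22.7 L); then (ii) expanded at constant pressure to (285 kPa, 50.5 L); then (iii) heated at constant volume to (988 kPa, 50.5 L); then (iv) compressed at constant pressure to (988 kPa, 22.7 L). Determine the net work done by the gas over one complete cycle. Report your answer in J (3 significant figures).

W_net ≈ -19500 J

Constant-volume legs do no work.
W(ii) = (285)(50.5 − 22.7) = 7923 J; W(iv) = (988)(22.7 − 50.5) = -27466 J.
W_net = 7923 − 27466 = -19543 J (the counter-clockwise enclosed area).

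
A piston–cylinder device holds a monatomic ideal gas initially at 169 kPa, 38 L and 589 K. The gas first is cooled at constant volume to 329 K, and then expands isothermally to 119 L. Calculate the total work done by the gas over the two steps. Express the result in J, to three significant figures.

Step 1 (isochoric): W = 0 (constant volume).
After step 1: P = 94.4 kPa (V unchanged).
Step 2 (isothermal): W = P₁V₁ ln(V₂/V₁) = (3587) ln(119/38) = 4095 J.
W_total = 0 + 4095 = 4095 J.

W_total ≈ 4090 J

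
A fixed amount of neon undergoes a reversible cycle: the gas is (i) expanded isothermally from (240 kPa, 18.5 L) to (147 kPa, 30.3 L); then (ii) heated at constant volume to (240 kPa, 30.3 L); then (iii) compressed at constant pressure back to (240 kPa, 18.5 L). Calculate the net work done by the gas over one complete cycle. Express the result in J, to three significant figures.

W_net ≈ -641 J

Leg (i): W = PᵢVᵢ ln(V_f/Vᵢ) = (4440) ln(30.3/18.5) = 2191 J.
Leg (ii): W = 0.
Leg (iii): W = PΔV = (240)(18.5 − 30.3) = -2832 J.
W_net = 2191 − 2832 = -641.4 J.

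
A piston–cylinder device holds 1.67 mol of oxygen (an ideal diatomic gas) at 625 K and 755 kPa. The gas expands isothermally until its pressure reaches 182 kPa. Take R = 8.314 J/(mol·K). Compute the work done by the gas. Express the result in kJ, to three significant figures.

Isothermal process: W = nRT ln(V₂/V₁) = nRT ln(P₁/P₂).
W = (1.67)(8.314)(625) × ln(755/182)
  = 8678 × ln(4.148) = 8678 × 1.423
W_by_gas = 12346 J.

W ≈ 12.3 kJ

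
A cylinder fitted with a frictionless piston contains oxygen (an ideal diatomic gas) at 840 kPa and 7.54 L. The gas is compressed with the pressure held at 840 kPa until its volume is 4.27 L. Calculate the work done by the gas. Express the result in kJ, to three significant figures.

Isobaric: W = P ΔV.
W = (840 kPa)(4.27 − 7.54 L) = (840)(-3.27) = -2747 J.

W ≈ -2.75 kJ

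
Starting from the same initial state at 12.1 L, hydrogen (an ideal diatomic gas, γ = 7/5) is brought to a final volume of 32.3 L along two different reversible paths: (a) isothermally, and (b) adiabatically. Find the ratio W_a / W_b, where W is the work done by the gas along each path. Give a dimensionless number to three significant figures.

Path (a) isothermal: W = P₁V₁ ln(V₂/V₁) → W_a/(P₁V₁) = 0.9819.
Path (b) adiabatic: W = P₁V₁(1 − (V₁/V₂)^(γ−1))/(γ−1) → W_b/(P₁V₁) = 0.812.
W_a / W_b = 0.9819 / 0.812 = 1.209.

W_a / W_b ≈ 1.21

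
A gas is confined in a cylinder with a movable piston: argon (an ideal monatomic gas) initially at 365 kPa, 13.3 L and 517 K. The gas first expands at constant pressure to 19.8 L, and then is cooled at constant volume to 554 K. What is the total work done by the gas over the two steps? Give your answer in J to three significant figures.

Step 1 (isobaric): W = PΔV = (365 kPa)(19.8 − 13.3 L) = 2372 J.
Step 2 (isochoric): W = 0 (constant volume).
W_total = 2372 + 0 = 2372 J.

W_total ≈ 2370 J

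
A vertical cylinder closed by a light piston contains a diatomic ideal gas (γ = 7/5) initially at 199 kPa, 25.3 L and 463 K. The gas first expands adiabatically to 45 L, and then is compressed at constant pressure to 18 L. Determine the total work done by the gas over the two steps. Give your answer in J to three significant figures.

Step 1 (adiabatic): W = (P₁V₁ − P₂V₂)/(γ−1) = (5035 − 3999)/0.4 = 2590 J.
After step 1: P = 88.86 kPa, V = 45 L, T = 367.7 K.
Step 2 (isobaric): W = PΔV = (88.86 kPa)(18 − 45 L) = -2399 J.
W_total = 2590 − 2399 = 190.3 J.

W_total ≈ 190 J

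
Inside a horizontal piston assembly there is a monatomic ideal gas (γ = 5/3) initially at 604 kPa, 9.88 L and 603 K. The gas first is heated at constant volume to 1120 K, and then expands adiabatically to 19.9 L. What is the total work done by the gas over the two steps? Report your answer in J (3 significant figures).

Step 1 (isochoric): W = 0 (constant volume).
After step 1: P = 1122 kPa (V unchanged).
Step 2 (adiabatic): W = (P₁V₁ − P₂V₂)/(γ−1) = (11084 − 6950)/0.667 = 6201 J.
W_total = 0 + 6201 = 6201 J.

W_total ≈ 6200 J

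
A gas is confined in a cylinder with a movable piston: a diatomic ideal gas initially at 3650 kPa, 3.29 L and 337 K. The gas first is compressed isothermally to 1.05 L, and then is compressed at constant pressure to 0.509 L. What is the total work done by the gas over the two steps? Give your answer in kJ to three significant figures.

W_total ≈ -19.9 kJ

Step 1 (isothermal): W = P₁V₁ ln(V₂/V₁) = (12008) ln(1.05/3.29) = -13715 J.
After step 1: P = 11437 kPa, V = 1.05 L, T = 337 K.
Step 2 (isobaric): W = PΔV = (11437 kPa)(0.509 − 1.05 L) = -6187 J.
W_total = -13715 − 6187 = -19902 J.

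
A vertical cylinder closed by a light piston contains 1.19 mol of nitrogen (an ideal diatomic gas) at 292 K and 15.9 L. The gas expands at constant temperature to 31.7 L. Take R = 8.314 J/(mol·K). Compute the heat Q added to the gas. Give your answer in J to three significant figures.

Isothermal ⇒ ΔU = 0, so Q = W = nRT ln(V₂/V₁).
Q = (1.19)(8.314)(292) ln(31.7/15.9) = 2889 × 0.69 = 1993 J.

Q ≈ 1990 J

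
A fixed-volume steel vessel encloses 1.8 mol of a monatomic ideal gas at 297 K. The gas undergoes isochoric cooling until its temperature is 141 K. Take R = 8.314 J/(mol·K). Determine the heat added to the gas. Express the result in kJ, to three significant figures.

Constant volume ⇒ W = 0, so Q = ΔU = nCᵥΔT with Cᵥ = 3R/2 = 12.47 J/(mol·K).
ΔU = (1.8)(12.47)(141 − 297) = -3502 J.

Q ≈ -3.50 kJ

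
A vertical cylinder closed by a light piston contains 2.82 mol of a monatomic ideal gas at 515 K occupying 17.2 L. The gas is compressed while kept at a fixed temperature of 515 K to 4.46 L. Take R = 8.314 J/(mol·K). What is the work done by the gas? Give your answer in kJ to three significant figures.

Isothermal: W = nRT ln(V₂/V₁).
W = (2.82)(8.314)(515) × ln(4.46/17.2)
  = 12074 × -1.35
W_by_gas = -16298 J.

W ≈ -16.3 kJ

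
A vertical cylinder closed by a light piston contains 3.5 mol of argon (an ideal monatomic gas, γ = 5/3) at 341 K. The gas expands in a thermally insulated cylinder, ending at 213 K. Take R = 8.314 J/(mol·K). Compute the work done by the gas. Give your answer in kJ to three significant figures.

Adiabatic ⇒ Q = 0, so W_by = −ΔU = nCᵥ(T₁ − T₂).
Cᵥ = 3R/2 = 12.47 J/(mol·K).
W = (3.5)(12.47)(341 − 213) = 5587 J.

W ≈ 5.59 kJ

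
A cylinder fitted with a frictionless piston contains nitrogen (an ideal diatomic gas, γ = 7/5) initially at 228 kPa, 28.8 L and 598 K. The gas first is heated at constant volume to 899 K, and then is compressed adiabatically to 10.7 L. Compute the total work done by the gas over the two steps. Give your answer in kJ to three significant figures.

W_total ≈ -12.0 kJ

Step 1 (isochoric): W = 0 (constant volume).
After step 1: P = 342.8 kPa (V unchanged).
Step 2 (adiabatic): W = (P₁V₁ − P₂V₂)/(γ−1) = (9872 − 14669)/0.4 = -11993 J.
W_total = 0 − 11993 = -11993 J.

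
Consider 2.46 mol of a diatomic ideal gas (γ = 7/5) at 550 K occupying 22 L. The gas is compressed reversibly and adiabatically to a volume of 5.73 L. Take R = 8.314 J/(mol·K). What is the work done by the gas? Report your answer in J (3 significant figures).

W ≈ -20000 J

Adiabatic: TV^(γ−1) = const with γ = 7/5.
T₂ = T₁ (V₁/V₂)^(γ−1) = 550 × (22/5.73)^0.4 = 550 × 1.713 = 942 K.
W_by = nCᵥ(T₁ − T₂) = (2.46)(20.79)(550 − 942) = -20045 J.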